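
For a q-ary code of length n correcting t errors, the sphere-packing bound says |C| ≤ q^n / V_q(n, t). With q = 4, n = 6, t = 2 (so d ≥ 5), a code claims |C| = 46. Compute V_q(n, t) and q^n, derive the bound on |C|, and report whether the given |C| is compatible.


V_q(n, t) = 154, q^n = 4096, Hamming bound = 26, |C| = 46 > bound (violated).

Step 1: Compute V_q(n, t) = Σ_{j=0}^2 C(n, j) (q−1)^j.
  j = 0: C(6,0)·(3)^0 = 1·1 = 1.
  j = 1: C(6,1)·(3)^1 = 6·3 = 18.
  j = 2: C(6,2)·(3)^2 = 15·9 = 135.
  V_q(n, t) = 1 + 18 + 135 = 154.
Step 2: q^n = 4^6 = 4096.
Step 3: Hamming bound ⌊q^n / V_q(n,t)⌋ = ⌊4096/154⌋ = 26.
Step 4: Compare |C| = 46 to 26: violated.
The claimed |C| lies above the Hamming bound, so no 4-ary code of length 6 with d ≥ 5 can have 46 codewords.


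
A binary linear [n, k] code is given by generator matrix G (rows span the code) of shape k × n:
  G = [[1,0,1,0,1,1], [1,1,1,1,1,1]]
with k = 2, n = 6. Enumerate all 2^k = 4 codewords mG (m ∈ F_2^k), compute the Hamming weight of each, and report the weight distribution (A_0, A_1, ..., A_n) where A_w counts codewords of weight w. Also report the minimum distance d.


Weight distribution: A_0 = 1, A_2 = 1, A_4 = 1, A_6 = 1. Minimum distance d = 2.

Enumerate all 2^2 = 4 messages m ∈ F_2^2.
For each, compute codeword c = mG in F_2^6, then tally its weight.
  m = 00 → c = 000000, weight = 0.
  m = 10 → c = 101011, weight = 4.
  m = 01 → c = 111111, weight = 6.
  m = 11 → c = 010100, weight = 2.
Tally weights:
  weight 0: 1 codewords.
  weight 2: 1 codewords.
  weight 4: 1 codewords.
  weight 6: 1 codewords.
Minimum distance d = smallest w > 0 with A_w > 0 = 2.
Sanity: Σ A_w = 4 = 2^2 = 4 ✓.


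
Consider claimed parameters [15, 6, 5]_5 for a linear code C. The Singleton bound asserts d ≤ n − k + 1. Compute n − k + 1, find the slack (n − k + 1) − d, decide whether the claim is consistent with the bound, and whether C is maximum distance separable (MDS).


Singleton RHS = n − k + 1 = 10, slack = 5, bound satisfied, not MDS.

Singleton bound: d ≤ n − k + 1.
Here n = 15, k = 6, so n − k + 1 = 10.
Given d = 5, check d ≤ 10: YES.
Slack = (n − k + 1) − d = 5.
The code is NOT MDS (slack = 5 > 0).
Description: the claimed parameters are [15, 6, 5]_5; such a code would be non-MDS.


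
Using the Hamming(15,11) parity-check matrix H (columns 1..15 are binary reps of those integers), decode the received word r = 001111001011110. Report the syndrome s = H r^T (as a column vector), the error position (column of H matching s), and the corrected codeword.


s = (1, 0, 0, 1)^T, error position = 9, corrected codeword c = 001111000011110

Compute s = H r^T mod 2 one row at a time:
  s_1 = 0 + 1 + 0 + 1 + 1 + 1 + 1 + 0 = 5 ≡ 1 (mod 2).
  s_2 = 1 + 1 + 1 + 0 + 1 + 1 + 1 + 0 = 6 ≡ 0 (mod 2).
  s_3 = 0 + 1 + 1 + 0 + 0 + 1 + 1 + 0 = 4 ≡ 0 (mod 2).
  s_4 = 0 + 1 + 1 + 0 + 1 + 1 + 1 + 0 = 5 ≡ 1 (mod 2).
s = (1, 0, 0, 1)^T — this equals column 9 of H (binary 1001), so error is at position 9.
Correct: flip bit 9 of r = 001111001011110 to get c = 001111000011110.


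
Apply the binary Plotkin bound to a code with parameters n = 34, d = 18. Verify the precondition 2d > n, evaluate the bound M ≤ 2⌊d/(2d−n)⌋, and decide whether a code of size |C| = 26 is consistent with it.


Plotkin bound M ≤ 18; given |C| = 26 > bound (violated).

Check applicability: 2d = 36, n = 34.
2d − n = 2 > 0, so Plotkin applies.
Compute d/(2d−n) = 18/2 ≈ 9.0000.
⌊d/(2d−n)⌋ = 9.
Plotkin bound: M ≤ 2·9 = 18.
Given |C| = 26, check: VIOLATED.
This |C| is above the Plotkin bound, so no binary code with n = 34, d = 18 and 26 codewords exists.


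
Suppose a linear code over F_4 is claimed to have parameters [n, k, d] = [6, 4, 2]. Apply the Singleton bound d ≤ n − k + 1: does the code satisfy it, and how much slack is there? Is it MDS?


Singleton RHS = n − k + 1 = 3, slack = 1, bound satisfied, not MDS.

Singleton bound: d ≤ n − k + 1.
Here n = 6, k = 4, so n − k + 1 = 3.
Given d = 2, check d ≤ 3: YES.
Slack = (n − k + 1) − d = 1.
The code is NOT MDS (slack = 1 > 0).
Description: the claimed parameters are [6, 4, 2]_4; such a code would be non-MDS.


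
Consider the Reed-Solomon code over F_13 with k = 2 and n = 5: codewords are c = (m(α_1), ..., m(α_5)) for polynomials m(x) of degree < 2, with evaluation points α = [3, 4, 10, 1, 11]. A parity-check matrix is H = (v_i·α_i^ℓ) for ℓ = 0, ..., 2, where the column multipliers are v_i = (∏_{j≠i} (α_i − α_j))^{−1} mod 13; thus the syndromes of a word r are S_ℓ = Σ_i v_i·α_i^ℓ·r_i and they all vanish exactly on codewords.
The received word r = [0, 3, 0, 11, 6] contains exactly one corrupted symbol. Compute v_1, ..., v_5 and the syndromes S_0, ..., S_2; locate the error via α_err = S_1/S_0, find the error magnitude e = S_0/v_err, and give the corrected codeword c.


S = (11, 7, 8), error at position 1, error magnitude e = 3, c = [10, 3, 0, 11, 6].

Step 1: column multipliers v_i = (∏_{j≠i}(α_i − α_j))^{−1} mod 13.
  i = 1 (α = 3): (3−4)(3−10)(3−1)(3−11) = (−1)·(−7)·2·(−8) = −112 ≡ 5, so v_1 = 5^{−1} = 8 (mod 13).
  i = 2 (α = 4): (4−3)(4−10)(4−1)(4−11) = 1·(−6)·3·(−7) = 126 ≡ 9, so v_2 = 9^{−1} = 3 (mod 13).
  i = 3 (α = 10): (10−3)(10−4)(10−1)(10−11) = 7·6·9·(−1) = −378 ≡ 12, so v_3 = 12^{−1} = 12 (mod 13).
  i = 4 (α = 1): (1−3)(1−4)(1−10)(1−11) = (−2)·(−3)·(−9)·(−10) = 540 ≡ 7, so v_4 = 7^{−1} = 2 (mod 13).
  i = 5 (α = 11): (11−3)(11−4)(11−10)(11−1) = 8·7·1·10 = 560 ≡ 1, so v_5 = 1^{−1} = 1 (mod 13).
  v = [8, 3, 12, 2, 1].
Step 2: syndromes of r = [0, 3, 0, 11, 6] (all sums mod 13).
  S_0 = Σ v_i r_i = 8·0 + 3·3 + 12·0 + 2·11 + 1·6 = 37 ≡ 11.
  S_1 = Σ v_i α_i r_i = 8·3·0 + 3·4·3 + 12·10·0 + 2·1·11 + 1·11·6 = 124 ≡ 7.
  α_i^2 mod 13 = [9, 3, 9, 1, 4].
  S_2 = Σ v_i α_i^2 r_i = 8·9·0 + 3·3·3 + 12·9·0 + 2·1·11 + 1·4·6 = 73 ≡ 8.
  S = (11, 7, 8) ≠ 0, so r is not a codeword (an error is present).
Step 3: locate the error. For a single error e at position i, S_ℓ = v_i·e·α_i^ℓ, so α_err = S_1/S_0.
  S_0^{−1} = 11^{−1} = 6 (mod 13), so α_err = 7·6 = 42 ≡ 3 = α_1. Error position i = 1.
  Consistency check: S_2/S_1 = 8·2 = 16 ≡ 3 = α_err ✓ (single-error assumption holds).
Step 4: error magnitude e = S_0/v_1 = S_0·∏_{j≠1}(α_1 − α_j) = 11·5 = 55 ≡ 3 (mod 13).
Step 5: correct position 1: c_1 = r_1 − e = 0 − 3 ≡ 10 (mod 13). Hence c = [10, 3, 0, 11, 6].
  Check: interpolating c through the α_i gives m(x) = 5 + 6·x (degree < 2) with m(α_i) = c_i for every i, so c is indeed a codeword.


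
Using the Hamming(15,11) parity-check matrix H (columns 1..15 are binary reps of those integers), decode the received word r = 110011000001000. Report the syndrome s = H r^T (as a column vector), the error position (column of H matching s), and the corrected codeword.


s = (1, 1, 0, 0)^T, error position = 12, corrected codeword c = 110011000000000

Compute s = H r^T mod 2 one row at a time:
  s_1 = 0 + 0 + 0 + 0 + 1 + 0 + 0 + 0 = 1 ≡ 1 (mod 2).
  s_2 = 0 + 1 + 1 + 0 + 1 + 0 + 0 + 0 = 3 ≡ 1 (mod 2).
  s_3 = 1 + 0 + 1 + 0 + 0 + 0 + 0 + 0 = 2 ≡ 0 (mod 2).
  s_4 = 1 + 0 + 1 + 0 + 0 + 0 + 0 + 0 = 2 ≡ 0 (mod 2).
s = (1, 1, 0, 0)^T — this equals column 12 of H (binary 1100), so error is at position 12.
Correct: flip bit 12 of r = 110011000001000 to get c = 110011000000000.


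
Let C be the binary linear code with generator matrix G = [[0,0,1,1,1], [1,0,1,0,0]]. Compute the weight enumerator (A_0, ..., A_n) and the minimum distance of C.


Weight distribution: A_0 = 1, A_2 = 1, A_3 = 2. Minimum distance d = 2.

Enumerate all 2^2 = 4 messages m ∈ F_2^2.
For each, compute codeword c = mG in F_2^5, then tally its weight.
  m = 00 → c = 00000, weight = 0.
  m = 10 → c = 00111, weight = 3.
  m = 01 → c = 10100, weight = 2.
  m = 11 → c = 10011, weight = 3.
Tally weights:
  weight 0: 1 codewords.
  weight 2: 1 codewords.
  weight 3: 2 codewords.
Minimum distance d = smallest w > 0 with A_w > 0 = 2.
Sanity: Σ A_w = 4 = 2^2 = 4 ✓.


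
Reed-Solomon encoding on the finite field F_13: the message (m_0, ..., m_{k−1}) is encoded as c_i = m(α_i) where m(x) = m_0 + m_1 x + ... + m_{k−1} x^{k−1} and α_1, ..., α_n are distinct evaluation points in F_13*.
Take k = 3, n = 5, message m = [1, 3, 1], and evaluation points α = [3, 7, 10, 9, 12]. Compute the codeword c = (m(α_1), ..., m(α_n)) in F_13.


c = [6, 6, 1, 5, 12]

Message polynomial: m(x) = 1 + 3·x + 1·x^2 (mod 13).
For each evaluation point α_i, compute m(α_i) mod 13:
  α_1 = 3: Horner steps 1 → 6 → 6, so m(3) = 6.
  α_2 = 7: Horner steps 1 → 10 → 6, so m(7) = 6.
  α_3 = 10: Horner steps 1 → 0 → 1, so m(10) = 1.
  α_4 = 9: Horner steps 1 → 12 → 5, so m(9) = 5.
  α_5 = 12: Horner steps 1 → 2 → 12, so m(12) = 12.
Codeword c = [6, 6, 1, 5, 12] ∈ F_13^5.


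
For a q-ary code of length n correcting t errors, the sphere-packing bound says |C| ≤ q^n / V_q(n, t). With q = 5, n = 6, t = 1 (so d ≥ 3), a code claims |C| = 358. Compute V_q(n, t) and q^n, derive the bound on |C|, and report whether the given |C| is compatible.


V_q(n, t) = 25, q^n = 15625, Hamming bound = 625, |C| = 358 ≤ bound (satisfied).

Step 1: Compute V_q(n, t) = Σ_{j=0}^1 C(n, j) (q−1)^j.
  j = 0: C(6,0)·(4)^0 = 1·1 = 1.
  j = 1: C(6,1)·(4)^1 = 6·4 = 24.
  V_q(n, t) = 1 + 24 = 25.
Step 2: q^n = 5^6 = 15625.
Step 3: Hamming bound ⌊q^n / V_q(n,t)⌋ = ⌊15625/25⌋ = 625.
Step 4: Compare |C| = 358 to 625: satisfied.
The claimed |C| lies below the Hamming bound.


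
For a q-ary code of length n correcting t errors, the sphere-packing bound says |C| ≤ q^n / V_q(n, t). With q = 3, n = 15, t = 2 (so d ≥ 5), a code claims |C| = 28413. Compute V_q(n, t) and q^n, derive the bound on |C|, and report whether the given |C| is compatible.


V_q(n, t) = 451, q^n = 14348907, Hamming bound = 31815, |C| = 28413 ≤ bound (satisfied).

Step 1: Compute V_q(n, t) = Σ_{j=0}^2 C(n, j) (q−1)^j.
  j = 0: C(15,0)·(2)^0 = 1·1 = 1.
  j = 1: C(15,1)·(2)^1 = 15·2 = 30.
  j = 2: C(15,2)·(2)^2 = 105·4 = 420.
  V_q(n, t) = 1 + 30 + 420 = 451.
Step 2: q^n = 3^15 = 14348907.
Step 3: Hamming bound ⌊q^n / V_q(n,t)⌋ = ⌊14348907/451⌋ = 31815.
Step 4: Compare |C| = 28413 to 31815: satisfied.
The claimed |C| lies below the Hamming bound.


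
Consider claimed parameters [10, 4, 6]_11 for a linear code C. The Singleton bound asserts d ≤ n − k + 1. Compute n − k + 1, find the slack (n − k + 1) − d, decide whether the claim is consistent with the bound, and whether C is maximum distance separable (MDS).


Singleton RHS = n − k + 1 = 7, slack = 1, bound satisfied, not MDS.

Singleton bound: d ≤ n − k + 1.
Here n = 10, k = 4, so n − k + 1 = 7.
Given d = 6, check d ≤ 7: YES.
Slack = (n − k + 1) − d = 1.
The code is NOT MDS (slack = 1 > 0).
Description: the claimed parameters are [10, 4, 6]_11; such a code would be non-MDS.


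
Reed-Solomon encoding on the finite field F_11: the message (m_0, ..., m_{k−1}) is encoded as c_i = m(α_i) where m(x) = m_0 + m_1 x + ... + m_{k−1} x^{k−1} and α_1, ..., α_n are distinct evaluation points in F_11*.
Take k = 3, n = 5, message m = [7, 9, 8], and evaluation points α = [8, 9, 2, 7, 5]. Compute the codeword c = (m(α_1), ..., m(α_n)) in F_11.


c = [8, 10, 2, 0, 10]

Message polynomial: m(x) = 7 + 9·x + 8·x^2 (mod 11).
For each evaluation point α_i, compute m(α_i) mod 11:
  α_1 = 8: Horner steps 8 → 7 → 8, so m(8) = 8.
  α_2 = 9: Horner steps 8 → 4 → 10, so m(9) = 10.
  α_3 = 2: Horner steps 8 → 3 → 2, so m(2) = 2.
  α_4 = 7: Horner steps 8 → 10 → 0, so m(7) = 0.
  α_5 = 5: Horner steps 8 → 5 → 10, so m(5) = 10.
Codeword c = [8, 10, 2, 0, 10] ∈ F_11^5.


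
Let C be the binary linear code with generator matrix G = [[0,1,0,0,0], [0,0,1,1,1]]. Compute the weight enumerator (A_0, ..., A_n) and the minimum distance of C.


Weight distribution: A_0 = 1, A_1 = 1, A_3 = 1, A_4 = 1. Minimum distance d = 1.

Enumerate all 2^2 = 4 messages m ∈ F_2^2.
For each, compute codeword c = mG in F_2^5, then tally its weight.
  m = 00 → c = 00000, weight = 0.
  m = 10 → c = 01000, weight = 1.
  m = 01 → c = 00111, weight = 3.
  m = 11 → c = 01111, weight = 4.
Tally weights:
  weight 0: 1 codewords.
  weight 1: 1 codewords.
  weight 3: 1 codewords.
  weight 4: 1 codewords.
Minimum distance d = smallest w > 0 with A_w > 0 = 1.
Sanity: Σ A_w = 4 = 2^2 = 4 ✓.


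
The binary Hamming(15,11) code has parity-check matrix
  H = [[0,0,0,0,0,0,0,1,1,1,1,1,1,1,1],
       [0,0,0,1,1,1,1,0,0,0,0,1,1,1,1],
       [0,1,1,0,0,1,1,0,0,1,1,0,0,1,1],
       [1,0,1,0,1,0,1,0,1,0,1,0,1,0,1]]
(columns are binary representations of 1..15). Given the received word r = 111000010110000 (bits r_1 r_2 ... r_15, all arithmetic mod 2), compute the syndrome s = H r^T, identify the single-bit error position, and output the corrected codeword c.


s = (1, 0, 0, 1)^T, error position = 9, corrected codeword c = 111000011110000

Compute s = H r^T mod 2 one row at a time:
  s_1 = 1 + 0 + 1 + 1 + 0 + 0 + 0 + 0 = 3 ≡ 1 (mod 2).
  s_2 = 0 + 0 + 0 + 0 + 0 + 0 + 0 + 0 = 0 ≡ 0 (mod 2).
  s_3 = 1 + 1 + 0 + 0 + 1 + 1 + 0 + 0 = 4 ≡ 0 (mod 2).
  s_4 = 1 + 1 + 0 + 0 + 0 + 1 + 0 + 0 = 3 ≡ 1 (mod 2).
s = (1, 0, 0, 1)^T — this equals column 9 of H (binary 1001), so error is at position 9.
Correct: flip bit 9 of r = 111000010110000 to get c = 111000011110000.


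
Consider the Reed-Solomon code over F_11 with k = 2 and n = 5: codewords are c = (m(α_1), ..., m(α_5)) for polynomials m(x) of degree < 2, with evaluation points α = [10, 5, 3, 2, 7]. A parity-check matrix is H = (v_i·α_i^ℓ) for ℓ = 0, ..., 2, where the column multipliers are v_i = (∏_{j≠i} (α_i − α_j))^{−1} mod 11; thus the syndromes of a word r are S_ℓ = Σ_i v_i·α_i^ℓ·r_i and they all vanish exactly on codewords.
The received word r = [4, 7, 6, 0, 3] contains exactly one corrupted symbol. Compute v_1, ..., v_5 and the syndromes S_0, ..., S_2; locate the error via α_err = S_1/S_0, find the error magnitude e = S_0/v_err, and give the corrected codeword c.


S = (6, 9, 8), error at position 5, error magnitude e = 6, c = [4, 7, 6, 0, 8].

Step 1: column multipliers v_i = (∏_{j≠i}(α_i − α_j))^{−1} mod 11.
  i = 1 (α = 10): (10−5)(10−3)(10−2)(10−7) = 5·7·8·3 = 840 ≡ 4, so v_1 = 4^{−1} = 3 (mod 11).
  i = 2 (α = 5): (5−10)(5−3)(5−2)(5−7) = (−5)·2·3·(−2) = 60 ≡ 5, so v_2 = 5^{−1} = 9 (mod 11).
  i = 3 (α = 3): (3−10)(3−5)(3−2)(3−7) = (−7)·(−2)·1·(−4) = −56 ≡ 10, so v_3 = 10^{−1} = 10 (mod 11).
  i = 4 (α = 2): (2−10)(2−5)(2−3)(2−7) = (−8)·(−3)·(−1)·(−5) = 120 ≡ 10, so v_4 = 10^{−1} = 10 (mod 11).
  i = 5 (α = 7): (7−10)(7−5)(7−3)(7−2) = (−3)·2·4·5 = −120 ≡ 1, so v_5 = 1^{−1} = 1 (mod 11).
  v = [3, 9, 10, 10, 1].
Step 2: syndromes of r = [4, 7, 6, 0, 3] (all sums mod 11).
  S_0 = Σ v_i r_i = 3·4 + 9·7 + 10·6 + 10·0 + 1·3 = 138 ≡ 6.
  S_1 = Σ v_i α_i r_i = 3·10·4 + 9·5·7 + 10·3·6 + 10·2·0 + 1·7·3 = 636 ≡ 9.
  α_i^2 mod 11 = [1, 3, 9, 4, 5].
  S_2 = Σ v_i α_i^2 r_i = 3·1·4 + 9·3·7 + 10·9·6 + 10·4·0 + 1·5·3 = 756 ≡ 8.
  S = (6, 9, 8) ≠ 0, so r is not a codeword (an error is present).
Step 3: locate the error. For a single error e at position i, S_ℓ = v_i·e·α_i^ℓ, so α_err = S_1/S_0.
  S_0^{−1} = 6^{−1} = 2 (mod 11), so α_err = 9·2 = 18 ≡ 7 = α_5. Error position i = 5.
  Consistency check: S_2/S_1 = 8·5 = 40 ≡ 7 = α_err ✓ (single-error assumption holds).
Step 4: error magnitude e = S_0/v_5 = S_0·∏_{j≠5}(α_5 − α_j) = 6·1 = 6 ≡ 6 (mod 11).
Step 5: correct position 5: c_5 = r_5 − e = 3 − 6 ≡ 8 (mod 11). Hence c = [4, 7, 6, 0, 8].
  Check: interpolating c through the α_i gives m(x) = 10 + 6·x (degree < 2) with m(α_i) = c_i for every i, so c is indeed a codeword.


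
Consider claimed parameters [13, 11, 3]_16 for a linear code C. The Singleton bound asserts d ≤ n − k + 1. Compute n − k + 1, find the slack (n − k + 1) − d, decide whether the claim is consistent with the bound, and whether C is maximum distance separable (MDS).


Singleton RHS = n − k + 1 = 3, slack = 0, bound satisfied, MDS.

Singleton bound: d ≤ n − k + 1.
Here n = 13, k = 11, so n − k + 1 = 3.
Given d = 3, check d ≤ 3: YES.
Slack = (n − k + 1) − d = 0.
The code is MDS (slack = 0).
Description: the claimed parameters are [13, 11, 3]_16; such a code would be MDS (meets Singleton bound).


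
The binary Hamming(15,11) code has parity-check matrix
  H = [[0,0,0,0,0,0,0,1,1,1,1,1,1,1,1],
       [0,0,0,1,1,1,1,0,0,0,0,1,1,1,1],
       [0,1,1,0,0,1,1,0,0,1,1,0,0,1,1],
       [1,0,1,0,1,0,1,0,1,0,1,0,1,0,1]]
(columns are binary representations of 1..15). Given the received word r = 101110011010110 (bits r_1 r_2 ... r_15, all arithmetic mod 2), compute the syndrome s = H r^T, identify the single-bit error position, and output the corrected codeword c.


s = (1, 0, 1, 0)^T, error position = 10, corrected codeword c = 101110011110110

Compute s = H r^T mod 2 one row at a time:
  s_1 = 1 + 1 + 0 + 1 + 0 + 1 + 1 + 0 = 5 ≡ 1 (mod 2).
  s_2 = 1 + 1 + 0 + 0 + 0 + 1 + 1 + 0 = 4 ≡ 0 (mod 2).
  s_3 = 0 + 1 + 0 + 0 + 0 + 1 + 1 + 0 = 3 ≡ 1 (mod 2).
  s_4 = 1 + 1 + 1 + 0 + 1 + 1 + 1 + 0 = 6 ≡ 0 (mod 2).
s = (1, 0, 1, 0)^T — this equals column 10 of H (binary 1010), so error is at position 10.
Correct: flip bit 10 of r = 101110011010110 to get c = 101110011110110.


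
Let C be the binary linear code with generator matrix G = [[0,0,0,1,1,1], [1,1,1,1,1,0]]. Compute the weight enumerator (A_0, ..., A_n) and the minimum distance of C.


Weight distribution: A_0 = 1, A_3 = 1, A_4 = 1, A_5 = 1. Minimum distance d = 3.

Enumerate all 2^2 = 4 messages m ∈ F_2^2.
For each, compute codeword c = mG in F_2^6, then tally its weight.
  m = 00 → c = 000000, weight = 0.
  m = 10 → c = 000111, weight = 3.
  m = 01 → c = 111110, weight = 5.
  m = 11 → c = 111001, weight = 4.
Tally weights:
  weight 0: 1 codewords.
  weight 3: 1 codewords.
  weight 4: 1 codewords.
  weight 5: 1 codewords.
Minimum distance d = smallest w > 0 with A_w > 0 = 3.
Sanity: Σ A_w = 4 = 2^2 = 4 ✓.


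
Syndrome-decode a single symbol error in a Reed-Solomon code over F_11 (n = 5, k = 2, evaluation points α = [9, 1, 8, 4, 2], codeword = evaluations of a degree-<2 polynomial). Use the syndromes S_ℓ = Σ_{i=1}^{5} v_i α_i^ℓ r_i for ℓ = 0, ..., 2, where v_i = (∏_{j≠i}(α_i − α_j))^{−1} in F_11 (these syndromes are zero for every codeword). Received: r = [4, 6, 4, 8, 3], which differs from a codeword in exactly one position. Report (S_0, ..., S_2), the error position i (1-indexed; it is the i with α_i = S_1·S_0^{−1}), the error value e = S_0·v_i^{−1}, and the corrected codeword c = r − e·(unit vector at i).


S = (1, 8, 9), error at position 3, error magnitude e = 8, c = [4, 6, 7, 8, 3].

Step 1: column multipliers v_i = (∏_{j≠i}(α_i − α_j))^{−1} mod 11.
  i = 1 (α = 9): (9−1)(9−8)(9−4)(9−2) = 8·1·5·7 = 280 ≡ 5, so v_1 = 5^{−1} = 9 (mod 11).
  i = 2 (α = 1): (1−9)(1−8)(1−4)(1−2) = (−8)·(−7)·(−3)·(−1) = 168 ≡ 3, so v_2 = 3^{−1} = 4 (mod 11).
  i = 3 (α = 8): (8−9)(8−1)(8−4)(8−2) = (−1)·7·4·6 = −168 ≡ 8, so v_3 = 8^{−1} = 7 (mod 11).
  i = 4 (α = 4): (4−9)(4−1)(4−8)(4−2) = (−5)·3·(−4)·2 = 120 ≡ 10, so v_4 = 10^{−1} = 10 (mod 11).
  i = 5 (α = 2): (2−9)(2−1)(2−8)(2−4) = (−7)·1·(−6)·(−2) = −84 ≡ 4, so v_5 = 4^{−1} = 3 (mod 11).
  v = [9, 4, 7, 10, 3].
Step 2: syndromes of r = [4, 6, 4, 8, 3] (all sums mod 11).
  S_0 = Σ v_i r_i = 9·4 + 4·6 + 7·4 + 10·8 + 3·3 = 177 ≡ 1.
  S_1 = Σ v_i α_i r_i = 9·9·4 + 4·1·6 + 7·8·4 + 10·4·8 + 3·2·3 = 910 ≡ 8.
  α_i^2 mod 11 = [4, 1, 9, 5, 4].
  S_2 = Σ v_i α_i^2 r_i = 9·4·4 + 4·1·6 + 7·9·4 + 10·5·8 + 3·4·3 = 856 ≡ 9.
  S = (1, 8, 9) ≠ 0, so r is not a codeword (an error is present).
Step 3: locate the error. For a single error e at position i, S_ℓ = v_i·e·α_i^ℓ, so α_err = S_1/S_0.
  S_0^{−1} = 1^{−1} = 1 (mod 11), so α_err = 8·1 = 8 ≡ 8 = α_3. Error position i = 3.
  Consistency check: S_2/S_1 = 9·7 = 63 ≡ 8 = α_err ✓ (single-error assumption holds).
Step 4: error magnitude e = S_0/v_3 = S_0·∏_{j≠3}(α_3 − α_j) = 1·8 = 8 ≡ 8 (mod 11).
Step 5: correct position 3: c_3 = r_3 − e = 4 − 8 ≡ 7 (mod 11). Hence c = [4, 6, 7, 8, 3].
  Check: interpolating c through the α_i gives m(x) = 9 + 8·x (degree < 2) with m(α_i) = c_i for every i, so c is indeed a codeword.


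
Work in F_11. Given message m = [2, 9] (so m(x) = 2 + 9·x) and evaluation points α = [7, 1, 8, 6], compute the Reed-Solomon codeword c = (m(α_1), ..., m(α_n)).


c = [10, 0, 8, 1]

Message polynomial: m(x) = 2 + 9·x (mod 11).
For each evaluation point α_i, compute m(α_i) mod 11:
  α_1 = 7: Horner steps 9 → 10, so m(7) = 10.
  α_2 = 1: Horner steps 9 → 0, so m(1) = 0.
  α_3 = 8: Horner steps 9 → 8, so m(8) = 8.
  α_4 = 6: Horner steps 9 → 1, so m(6) = 1.
Codeword c = [10, 0, 8, 1] ∈ F_11^4.


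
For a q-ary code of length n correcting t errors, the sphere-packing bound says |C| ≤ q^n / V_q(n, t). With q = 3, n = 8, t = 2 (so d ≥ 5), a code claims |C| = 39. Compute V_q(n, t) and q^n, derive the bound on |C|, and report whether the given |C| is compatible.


V_q(n, t) = 129, q^n = 6561, Hamming bound = 50, |C| = 39 ≤ bound (satisfied).

Step 1: Compute V_q(n, t) = Σ_{j=0}^2 C(n, j) (q−1)^j.
  j = 0: C(8,0)·(2)^0 = 1·1 = 1.
  j = 1: C(8,1)·(2)^1 = 8·2 = 16.
  j = 2: C(8,2)·(2)^2 = 28·4 = 112.
  V_q(n, t) = 1 + 16 + 112 = 129.
Step 2: q^n = 3^8 = 6561.
Step 3: Hamming bound ⌊q^n / V_q(n,t)⌋ = ⌊6561/129⌋ = 50.
Step 4: Compare |C| = 39 to 50: satisfied.
The claimed |C| lies below the Hamming bound.


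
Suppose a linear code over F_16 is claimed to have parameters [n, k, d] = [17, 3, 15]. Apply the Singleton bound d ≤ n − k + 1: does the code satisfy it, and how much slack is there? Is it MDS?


Singleton RHS = n − k + 1 = 15, slack = 0, bound satisfied, MDS.

Singleton bound: d ≤ n − k + 1.
Here n = 17, k = 3, so n − k + 1 = 15.
Given d = 15, check d ≤ 15: YES.
Slack = (n − k + 1) − d = 0.
The code is MDS (slack = 0).
Description: the claimed parameters are [17, 3, 15]_16; such a code would be MDS (meets Singleton bound).


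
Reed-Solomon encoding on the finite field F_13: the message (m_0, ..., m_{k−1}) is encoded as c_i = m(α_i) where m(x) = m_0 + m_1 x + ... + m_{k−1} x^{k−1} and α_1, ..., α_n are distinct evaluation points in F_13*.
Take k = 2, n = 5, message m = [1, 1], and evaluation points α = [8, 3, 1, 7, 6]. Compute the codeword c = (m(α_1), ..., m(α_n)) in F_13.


c = [9, 4, 2, 8, 7]

Message polynomial: m(x) = 1 + 1·x (mod 13).
For each evaluation point α_i, compute m(α_i) mod 13:
  α_1 = 8: Horner steps 1 → 9, so m(8) = 9.
  α_2 = 3: Horner steps 1 → 4, so m(3) = 4.
  α_3 = 1: Horner steps 1 → 2, so m(1) = 2.
  α_4 = 7: Horner steps 1 → 8, so m(7) = 8.
  α_5 = 6: Horner steps 1 → 7, so m(6) = 7.
Codeword c = [9, 4, 2, 8, 7] ∈ F_13^5.


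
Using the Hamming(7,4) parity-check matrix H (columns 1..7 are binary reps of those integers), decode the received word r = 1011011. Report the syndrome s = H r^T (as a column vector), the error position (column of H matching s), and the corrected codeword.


s = (1, 1, 1)^T, error position = 7, corrected codeword c = 1011010

Compute s = H r^T mod 2 one row at a time:
  s_1 = 1 + 0 + 1 + 1 = 3 ≡ 1 (mod 2).
  s_2 = 0 + 1 + 1 + 1 = 3 ≡ 1 (mod 2).
  s_3 = 1 + 1 + 0 + 1 = 3 ≡ 1 (mod 2).
s = (1, 1, 1)^T — this equals column 7 of H (binary 111), so error is at position 7.
Correct: flip bit 7 of r = 1011011 to get c = 1011010.


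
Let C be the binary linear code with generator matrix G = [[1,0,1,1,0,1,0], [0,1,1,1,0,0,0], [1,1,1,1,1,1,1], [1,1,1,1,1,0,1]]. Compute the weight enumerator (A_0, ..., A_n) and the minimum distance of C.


Weight distribution: A_0 = 1, A_1 = 1, A_2 = 1, A_3 = 5, A_4 = 5, A_5 = 1, A_6 = 1, A_7 = 1. Minimum distance d = 1.

Enumerate all 2^4 = 16 messages m ∈ F_2^4.
For each, compute codeword c = mG in F_2^7, then tally its weight.
  m = 0000 → c = 0000000, weight = 0.
  m = 1000 → c = 1011010, weight = 4.
  m = 0100 → c = 0111000, weight = 3.
  m = 1100 → c = 1100010, weight = 3.
  m = 0010 → c = 1111111, weight = 7.
  m = 1010 → c = 0100101, weight = 3.
  m = 0110 → c = 1000111, weight = 4.
  m = 1110 → c = 0011101, weight = 4.
  m = 0001 → c = 1111101, weight = 6.
  m = 1001 → c = 0100111, weight = 4.
  m = 0101 → c = 1000101, weight = 3.
  m = 1101 → c = 0011111, weight = 5.
  m = 0011 → c = 0000010, weight = 1.
  m = 1011 → c = 1011000, weight = 3.
  m = 0111 → c = 0111010, weight = 4.
  m = 1111 → c = 1100000, weight = 2.
Tally weights:
  weight 0: 1 codewords.
  weight 1: 1 codewords.
  weight 2: 1 codewords.
  weight 3: 5 codewords.
  weight 4: 5 codewords.
  weight 5: 1 codewords.
  weight 6: 1 codewords.
  weight 7: 1 codewords.
Minimum distance d = smallest w > 0 with A_w > 0 = 1.
Sanity: Σ A_w = 16 = 2^4 = 16 ✓.


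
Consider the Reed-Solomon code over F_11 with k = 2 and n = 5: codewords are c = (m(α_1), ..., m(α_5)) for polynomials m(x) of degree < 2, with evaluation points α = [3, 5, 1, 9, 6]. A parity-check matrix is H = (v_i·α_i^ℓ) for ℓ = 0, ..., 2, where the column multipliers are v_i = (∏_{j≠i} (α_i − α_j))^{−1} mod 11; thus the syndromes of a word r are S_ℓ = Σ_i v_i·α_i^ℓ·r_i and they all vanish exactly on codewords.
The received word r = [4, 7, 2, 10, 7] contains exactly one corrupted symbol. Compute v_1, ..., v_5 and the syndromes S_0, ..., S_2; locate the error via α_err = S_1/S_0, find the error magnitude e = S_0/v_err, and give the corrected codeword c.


S = (10, 6, 8), error at position 2, error magnitude e = 1, c = [4, 6, 2, 10, 7].

Step 1: column multipliers v_i = (∏_{j≠i}(α_i − α_j))^{−1} mod 11.
  i = 1 (α = 3): (3−5)(3−1)(3−9)(3−6) = (−2)·2·(−6)·(−3) = −72 ≡ 5, so v_1 = 5^{−1} = 9 (mod 11).
  i = 2 (α = 5): (5−3)(5−1)(5−9)(5−6) = 2·4·(−4)·(−1) = 32 ≡ 10, so v_2 = 10^{−1} = 10 (mod 11).
  i = 3 (α = 1): (1−3)(1−5)(1−9)(1−6) = (−2)·(−4)·(−8)·(−5) = 320 ≡ 1, so v_3 = 1^{−1} = 1 (mod 11).
  i = 4 (α = 9): (9−3)(9−5)(9−1)(9−6) = 6·4·8·3 = 576 ≡ 4, so v_4 = 4^{−1} = 3 (mod 11).
  i = 5 (α = 6): (6−3)(6−5)(6−1)(6−9) = 3·1·5·(−3) = −45 ≡ 10, so v_5 = 10^{−1} = 10 (mod 11).
  v = [9, 10, 1, 3, 10].
Step 2: syndromes of r = [4, 7, 2, 10, 7] (all sums mod 11).
  S_0 = Σ v_i r_i = 9·4 + 10·7 + 1·2 + 3·10 + 10·7 = 208 ≡ 10.
  S_1 = Σ v_i α_i r_i = 9·3·4 + 10·5·7 + 1·1·2 + 3·9·10 + 10·6·7 = 1150 ≡ 6.
  α_i^2 mod 11 = [9, 3, 1, 4, 3].
  S_2 = Σ v_i α_i^2 r_i = 9·9·4 + 10·3·7 + 1·1·2 + 3·4·10 + 10·3·7 = 866 ≡ 8.
  S = (10, 6, 8) ≠ 0, so r is not a codeword (an error is present).
Step 3: locate the error. For a single error e at position i, S_ℓ = v_i·e·α_i^ℓ, so α_err = S_1/S_0.
  S_0^{−1} = 10^{−1} = 10 (mod 11), so α_err = 6·10 = 60 ≡ 5 = α_2. Error position i = 2.
  Consistency check: S_2/S_1 = 8·2 = 16 ≡ 5 = α_err ✓ (single-error assumption holds).
Step 4: error magnitude e = S_0/v_2 = S_0·∏_{j≠2}(α_2 − α_j) = 10·10 = 100 ≡ 1 (mod 11).
Step 5: correct position 2: c_2 = r_2 − e = 7 − 1 ≡ 6 (mod 11). Hence c = [4, 6, 2, 10, 7].
  Check: interpolating c through the α_i gives m(x) = 1 + 1·x (degree < 2) with m(α_i) = c_i for every i, so c is indeed a codeword.


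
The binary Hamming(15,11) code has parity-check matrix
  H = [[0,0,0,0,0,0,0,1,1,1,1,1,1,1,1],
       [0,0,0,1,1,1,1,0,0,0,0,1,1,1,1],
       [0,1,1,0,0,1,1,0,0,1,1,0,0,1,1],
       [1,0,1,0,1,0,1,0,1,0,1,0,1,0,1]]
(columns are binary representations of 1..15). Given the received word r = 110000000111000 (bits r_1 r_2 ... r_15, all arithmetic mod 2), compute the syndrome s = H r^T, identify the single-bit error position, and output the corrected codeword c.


s = (1, 1, 1, 0)^T, error position = 14, corrected codeword c = 110000000111010

Compute s = H r^T mod 2 one row at a time:
  s_1 = 0 + 0 + 1 + 1 + 1 + 0 + 0 + 0 = 3 ≡ 1 (mod 2).
  s_2 = 0 + 0 + 0 + 0 + 1 + 0 + 0 + 0 = 1 ≡ 1 (mod 2).
  s_3 = 1 + 0 + 0 + 0 + 1 + 1 + 0 + 0 = 3 ≡ 1 (mod 2).
  s_4 = 1 + 0 + 0 + 0 + 0 + 1 + 0 + 0 = 2 ≡ 0 (mod 2).
s = (1, 1, 1, 0)^T — this equals column 14 of H (binary 1110), so error is at position 14.
Correct: flip bit 14 of r = 110000000111000 to get c = 110000000111010.


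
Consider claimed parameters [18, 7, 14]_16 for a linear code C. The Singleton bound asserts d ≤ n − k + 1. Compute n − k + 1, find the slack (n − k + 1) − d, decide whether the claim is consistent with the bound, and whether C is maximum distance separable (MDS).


Singleton RHS = n − k + 1 = 12, slack = -2, bound violated (no such code; not MDS).

Singleton bound: d ≤ n − k + 1.
Here n = 18, k = 7, so n − k + 1 = 12.
Given d = 14, check d ≤ 12: NO.
Slack = (n − k + 1) − d = -2.
The slack is negative: d = 14 exceeds n − k + 1 = 12 by 2, so the Singleton bound is violated and no linear [18, 7, 14]_16 code can exist. In particular it is not MDS (MDS requires d = n − k + 1 exactly).
Description: the claimed parameters are [18, 7, 14]_16; such a code would be impossible (violates the Singleton bound).


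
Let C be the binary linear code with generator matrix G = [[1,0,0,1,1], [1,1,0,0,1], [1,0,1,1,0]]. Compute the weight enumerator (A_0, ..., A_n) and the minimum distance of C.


Weight distribution: A_0 = 1, A_2 = 2, A_3 = 4, A_4 = 1. Minimum distance d = 2.

Enumerate all 2^3 = 8 messages m ∈ F_2^3.
For each, compute codeword c = mG in F_2^5, then tally its weight.
  m = 000 → c = 00000, weight = 0.
  m = 100 → c = 10011, weight = 3.
  m = 010 → c = 11001, weight = 3.
  m = 110 → c = 01010, weight = 2.
  m = 001 → c = 10110, weight = 3.
  m = 101 → c = 00101, weight = 2.
  m = 011 → c = 01111, weight = 4.
  m = 111 → c = 11100, weight = 3.
Tally weights:
  weight 0: 1 codewords.
  weight 2: 2 codewords.
  weight 3: 4 codewords.
  weight 4: 1 codewords.
Minimum distance d = smallest w > 0 with A_w > 0 = 2.
Sanity: Σ A_w = 8 = 2^3 = 8 ✓.


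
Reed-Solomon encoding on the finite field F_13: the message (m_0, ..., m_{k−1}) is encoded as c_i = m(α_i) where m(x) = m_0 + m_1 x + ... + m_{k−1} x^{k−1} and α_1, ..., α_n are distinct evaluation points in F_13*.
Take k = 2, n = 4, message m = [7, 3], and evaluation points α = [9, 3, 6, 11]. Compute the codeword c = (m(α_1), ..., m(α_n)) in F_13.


c = [8, 3, 12, 1]

Message polynomial: m(x) = 7 + 3·x (mod 13).
For each evaluation point α_i, compute m(α_i) mod 13:
  α_1 = 9: Horner steps 3 → 8, so m(9) = 8.
  α_2 = 3: Horner steps 3 → 3, so m(3) = 3.
  α_3 = 6: Horner steps 3 → 12, so m(6) = 12.
  α_4 = 11: Horner steps 3 → 1, so m(11) = 1.
Codeword c = [8, 3, 12, 1] ∈ F_13^4.


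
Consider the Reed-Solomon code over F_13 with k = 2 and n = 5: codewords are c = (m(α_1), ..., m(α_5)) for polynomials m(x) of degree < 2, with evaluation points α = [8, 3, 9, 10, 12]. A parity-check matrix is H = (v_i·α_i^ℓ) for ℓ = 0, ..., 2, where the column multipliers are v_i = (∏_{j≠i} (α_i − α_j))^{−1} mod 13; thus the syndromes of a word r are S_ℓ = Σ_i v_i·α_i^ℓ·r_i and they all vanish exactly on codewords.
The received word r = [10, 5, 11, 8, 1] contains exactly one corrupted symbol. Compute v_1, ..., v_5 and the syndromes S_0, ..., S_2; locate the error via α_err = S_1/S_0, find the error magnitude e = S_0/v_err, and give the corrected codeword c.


S = (2, 7, 5), error at position 4, error magnitude e = 9, c = [10, 5, 11, 12, 1].

Step 1: column multipliers v_i = (∏_{j≠i}(α_i − α_j))^{−1} mod 13.
  i = 1 (α = 8): (8−3)(8−9)(8−10)(8−12) = 5·(−1)·(−2)·(−4) = −40 ≡ 12, so v_1 = 12^{−1} = 12 (mod 13).
  i = 2 (α = 3): (3−8)(3−9)(3−10)(3−12) = (−5)·(−6)·(−7)·(−9) = 1890 ≡ 5, so v_2 = 5^{−1} = 8 (mod 13).
  i = 3 (α = 9): (9−8)(9−3)(9−10)(9−12) = 1·6·(−1)·(−3) = 18 ≡ 5, so v_3 = 5^{−1} = 8 (mod 13).
  i = 4 (α = 10): (10−8)(10−3)(10−9)(10−12) = 2·7·1·(−2) = −28 ≡ 11, so v_4 = 11^{−1} = 6 (mod 13).
  i = 5 (α = 12): (12−8)(12−3)(12−9)(12−10) = 4·9·3·2 = 216 ≡ 8, so v_5 = 8^{−1} = 5 (mod 13).
  v = [12, 8, 8, 6, 5].
Step 2: syndromes of r = [10, 5, 11, 8, 1] (all sums mod 13).
  S_0 = Σ v_i r_i = 12·10 + 8·5 + 8·11 + 6·8 + 5·1 = 301 ≡ 2.
  S_1 = Σ v_i α_i r_i = 12·8·10 + 8·3·5 + 8·9·11 + 6·10·8 + 5·12·1 = 2412 ≡ 7.
  α_i^2 mod 13 = [12, 9, 3, 9, 1].
  S_2 = Σ v_i α_i^2 r_i = 12·12·10 + 8·9·5 + 8·3·11 + 6·9·8 + 5·1·1 = 2501 ≡ 5.
  S = (2, 7, 5) ≠ 0, so r is not a codeword (an error is present).
Step 3: locate the error. For a single error e at position i, S_ℓ = v_i·e·α_i^ℓ, so α_err = S_1/S_0.
  S_0^{−1} = 2^{−1} = 7 (mod 13), so α_err = 7·7 = 49 ≡ 10 = α_4. Error position i = 4.
  Consistency check: S_2/S_1 = 5·2 = 10 ≡ 10 = α_err ✓ (single-error assumption holds).
Step 4: error magnitude e = S_0/v_4 = S_0·∏_{j≠4}(α_4 − α_j) = 2·11 = 22 ≡ 9 (mod 13).
Step 5: correct position 4: c_4 = r_4 − e = 8 − 9 ≡ 12 (mod 13). Hence c = [10, 5, 11, 12, 1].
  Check: interpolating c through the α_i gives m(x) = 2 + 1·x (degree < 2) with m(α_i) = c_i for every i, so c is indeed a codeword.


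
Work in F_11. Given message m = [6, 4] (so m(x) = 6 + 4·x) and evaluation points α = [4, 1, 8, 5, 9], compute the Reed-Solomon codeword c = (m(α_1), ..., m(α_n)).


c = [0, 10, 5, 4, 9]

Message polynomial: m(x) = 6 + 4·x (mod 11).
For each evaluation point α_i, compute m(α_i) mod 11:
  α_1 = 4: Horner steps 4 → 0, so m(4) = 0.
  α_2 = 1: Horner steps 4 → 10, so m(1) = 10.
  α_3 = 8: Horner steps 4 → 5, so m(8) = 5.
  α_4 = 5: Horner steps 4 → 4, so m(5) = 4.
  α_5 = 9: Horner steps 4 → 9, so m(9) = 9.
Codeword c = [0, 10, 5, 4, 9] ∈ F_11^5.


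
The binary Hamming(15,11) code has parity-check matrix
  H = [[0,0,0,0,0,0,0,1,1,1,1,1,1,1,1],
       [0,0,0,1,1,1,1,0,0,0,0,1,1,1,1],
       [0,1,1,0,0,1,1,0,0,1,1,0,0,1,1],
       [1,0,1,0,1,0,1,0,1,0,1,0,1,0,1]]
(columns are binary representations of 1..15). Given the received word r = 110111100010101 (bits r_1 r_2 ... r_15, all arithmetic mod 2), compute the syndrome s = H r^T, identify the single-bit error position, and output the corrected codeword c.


s = (1, 0, 1, 0)^T, error position = 10, corrected codeword c = 110111100110101

Compute s = H r^T mod 2 one row at a time:
  s_1 = 0 + 0 + 0 + 1 + 0 + 1 + 0 + 1 = 3 ≡ 1 (mod 2).
  s_2 = 1 + 1 + 1 + 1 + 0 + 1 + 0 + 1 = 6 ≡ 0 (mod 2).
  s_3 = 1 + 0 + 1 + 1 + 0 + 1 + 0 + 1 = 5 ≡ 1 (mod 2).
  s_4 = 1 + 0 + 1 + 1 + 0 + 1 + 1 + 1 = 6 ≡ 0 (mod 2).
s = (1, 0, 1, 0)^T — this equals column 10 of H (binary 1010), so error is at position 10.
Correct: flip bit 10 of r = 110111100010101 to get c = 110111100110101.


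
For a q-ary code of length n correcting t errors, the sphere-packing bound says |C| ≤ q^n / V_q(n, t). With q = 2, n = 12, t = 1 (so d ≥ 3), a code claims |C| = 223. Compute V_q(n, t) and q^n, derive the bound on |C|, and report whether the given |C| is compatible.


V_q(n, t) = 13, q^n = 4096, Hamming bound = 315, |C| = 223 ≤ bound (satisfied).

Step 1: Compute V_q(n, t) = Σ_{j=0}^1 C(n, j) (q−1)^j.
  j = 0: C(12,0)·(1)^0 = 1·1 = 1.
  j = 1: C(12,1)·(1)^1 = 12·1 = 12.
  V_q(n, t) = 1 + 12 = 13.
Step 2: q^n = 2^12 = 4096.
Step 3: Hamming bound ⌊q^n / V_q(n,t)⌋ = ⌊4096/13⌋ = 315.
Step 4: Compare |C| = 223 to 315: satisfied.
The claimed |C| lies below the Hamming bound.


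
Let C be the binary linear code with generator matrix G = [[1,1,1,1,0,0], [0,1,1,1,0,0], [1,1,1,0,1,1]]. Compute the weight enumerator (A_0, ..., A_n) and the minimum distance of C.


Weight distribution: A_0 = 1, A_1 = 1, A_3 = 2, A_4 = 3, A_5 = 1. Minimum distance d = 1.

Enumerate all 2^3 = 8 messages m ∈ F_2^3.
For each, compute codeword c = mG in F_2^6, then tally its weight.
  m = 000 → c = 000000, weight = 0.
  m = 100 → c = 111100, weight = 4.
  m = 010 → c = 011100, weight = 3.
  m = 110 → c = 100000, weight = 1.
  m = 001 → c = 111011, weight = 5.
  m = 101 → c = 000111, weight = 3.
  m = 011 → c = 100111, weight = 4.
  m = 111 → c = 011011, weight = 4.
Tally weights:
  weight 0: 1 codewords.
  weight 1: 1 codewords.
  weight 3: 2 codewords.
  weight 4: 3 codewords.
  weight 5: 1 codewords.
Minimum distance d = smallest w > 0 with A_w > 0 = 1.
Sanity: Σ A_w = 8 = 2^3 = 8 ✓.


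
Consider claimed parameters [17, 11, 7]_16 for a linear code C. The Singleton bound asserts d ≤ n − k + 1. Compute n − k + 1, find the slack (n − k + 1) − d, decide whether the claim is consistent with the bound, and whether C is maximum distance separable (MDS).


Singleton RHS = n − k + 1 = 7, slack = 0, bound satisfied, MDS.

Singleton bound: d ≤ n − k + 1.
Here n = 17, k = 11, so n − k + 1 = 7.
Given d = 7, check d ≤ 7: YES.
Slack = (n − k + 1) − d = 0.
The code is MDS (slack = 0).
Description: the claimed parameters are [17, 11, 7]_16; such a code would be MDS (meets Singleton bound).


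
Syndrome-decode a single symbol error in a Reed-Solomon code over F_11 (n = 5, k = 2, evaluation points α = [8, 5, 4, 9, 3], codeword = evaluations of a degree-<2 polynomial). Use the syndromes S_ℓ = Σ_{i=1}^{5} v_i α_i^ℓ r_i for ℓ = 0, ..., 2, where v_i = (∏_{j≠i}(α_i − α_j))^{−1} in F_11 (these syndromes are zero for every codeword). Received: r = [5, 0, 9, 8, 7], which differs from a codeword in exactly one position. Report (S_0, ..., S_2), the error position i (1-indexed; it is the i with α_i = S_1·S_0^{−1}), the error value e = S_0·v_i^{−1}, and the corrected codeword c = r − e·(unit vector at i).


S = (9, 6, 4), error at position 1, error magnitude e = 10, c = [6, 0, 9, 8, 7].

Step 1: column multipliers v_i = (∏_{j≠i}(α_i − α_j))^{−1} mod 11.
  i = 1 (α = 8): (8−5)(8−4)(8−9)(8−3) = 3·4·(−1)·5 = −60 ≡ 6, so v_1 = 6^{−1} = 2 (mod 11).
  i = 2 (α = 5): (5−8)(5−4)(5−9)(5−3) = (−3)·1·(−4)·2 = 24 ≡ 2, so v_2 = 2^{−1} = 6 (mod 11).
  i = 3 (α = 4): (4−8)(4−5)(4−9)(4−3) = (−4)·(−1)·(−5)·1 = −20 ≡ 2, so v_3 = 2^{−1} = 6 (mod 11).
  i = 4 (α = 9): (9−8)(9−5)(9−4)(9−3) = 1·4·5·6 = 120 ≡ 10, so v_4 = 10^{−1} = 10 (mod 11).
  i = 5 (α = 3): (3−8)(3−5)(3−4)(3−9) = (−5)·(−2)·(−1)·(−6) = 60 ≡ 5, so v_5 = 5^{−1} = 9 (mod 11).
  v = [2, 6, 6, 10, 9].
Step 2: syndromes of r = [5, 0, 9, 8, 7] (all sums mod 11).
  S_0 = Σ v_i r_i = 2·5 + 6·0 + 6·9 + 10·8 + 9·7 = 207 ≡ 9.
  S_1 = Σ v_i α_i r_i = 2·8·5 + 6·5·0 + 6·4·9 + 10·9·8 + 9·3·7 = 1205 ≡ 6.
  α_i^2 mod 11 = [9, 3, 5, 4, 9].
  S_2 = Σ v_i α_i^2 r_i = 2·9·5 + 6·3·0 + 6·5·9 + 10·4·8 + 9·9·7 = 1247 ≡ 4.
  S = (9, 6, 4) ≠ 0, so r is not a codeword (an error is present).
Step 3: locate the error. For a single error e at position i, S_ℓ = v_i·e·α_i^ℓ, so α_err = S_1/S_0.
  S_0^{−1} = 9^{−1} = 5 (mod 11), so α_err = 6·5 = 30 ≡ 8 = α_1. Error position i = 1.
  Consistency check: S_2/S_1 = 4·2 = 8 ≡ 8 = α_err ✓ (single-error assumption holds).
Step 4: error magnitude e = S_0/v_1 = S_0·∏_{j≠1}(α_1 − α_j) = 9·6 = 54 ≡ 10 (mod 11).
Step 5: correct position 1: c_1 = r_1 − e = 5 − 10 ≡ 6 (mod 11). Hence c = [6, 0, 9, 8, 7].
  Check: interpolating c through the α_i gives m(x) = 1 + 2·x (degree < 2) with m(α_i) = c_i for every i, so c is indeed a codeword.


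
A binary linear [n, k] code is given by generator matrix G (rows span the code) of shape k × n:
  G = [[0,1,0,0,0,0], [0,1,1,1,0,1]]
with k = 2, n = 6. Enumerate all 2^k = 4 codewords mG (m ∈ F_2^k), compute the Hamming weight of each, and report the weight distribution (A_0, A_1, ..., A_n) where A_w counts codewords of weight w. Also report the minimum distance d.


Weight distribution: A_0 = 1, A_1 = 1, A_3 = 1, A_4 = 1. Minimum distance d = 1.

Enumerate all 2^2 = 4 messages m ∈ F_2^2.
For each, compute codeword c = mG in F_2^6, then tally its weight.
  m = 00 → c = 000000, weight = 0.
  m = 10 → c = 010000, weight = 1.
  m = 01 → c = 011101, weight = 4.
  m = 11 → c = 001101, weight = 3.
Tally weights:
  weight 0: 1 codewords.
  weight 1: 1 codewords.
  weight 3: 1 codewords.
  weight 4: 1 codewords.
Minimum distance d = smallest w > 0 with A_w > 0 = 1.
Sanity: Σ A_w = 4 = 2^2 = 4 ✓.
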